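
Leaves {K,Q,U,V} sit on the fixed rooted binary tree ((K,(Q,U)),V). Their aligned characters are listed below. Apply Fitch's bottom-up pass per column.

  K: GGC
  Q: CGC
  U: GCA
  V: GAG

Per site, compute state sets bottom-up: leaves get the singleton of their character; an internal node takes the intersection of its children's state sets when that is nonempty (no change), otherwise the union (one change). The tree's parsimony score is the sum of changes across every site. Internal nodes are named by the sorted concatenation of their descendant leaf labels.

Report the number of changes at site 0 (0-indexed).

1

QU@0: {C} ∪ {G} = {C,G} (union, +1)
KQU@0: {G} ∩ {C,G} = {G} (intersection, +0)
KQUV@0: {G} ∩ {G} = {G} (intersection, +0)
QU@1: {G} ∪ {C} = {C,G} (union, +1)
KQU@1: {G} ∩ {C,G} = {G} (intersection, +0)
KQUV@1: {G} ∪ {A} = {A,G} (union, +1)
QU@2: {C} ∪ {A} = {A,C} (union, +1)
KQU@2: {C} ∩ {A,C} = {C} (intersection, +0)
KQUV@2: {C} ∪ {G} = {C,G} (union, +1)
per-site changes: [1, 2, 2]; total = 5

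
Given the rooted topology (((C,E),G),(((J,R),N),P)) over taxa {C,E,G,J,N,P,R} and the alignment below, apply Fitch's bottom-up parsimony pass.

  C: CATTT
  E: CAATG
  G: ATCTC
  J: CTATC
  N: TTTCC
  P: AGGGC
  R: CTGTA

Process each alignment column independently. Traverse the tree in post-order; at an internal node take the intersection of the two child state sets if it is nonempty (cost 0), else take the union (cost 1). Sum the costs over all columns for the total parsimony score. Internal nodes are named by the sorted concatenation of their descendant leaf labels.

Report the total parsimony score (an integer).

CE@0: {C} ∩ {C} = {C} (intersection, +0)
CEG@0: {C} ∪ {A} = {A,C} (union, +1)
JR@0: {C} ∩ {C} = {C} (intersection, +0)
JNR@0: {C} ∪ {T} = {C,T} (union, +1)
JNPR@0: {C,T} ∪ {A} = {A,C,T} (union, +1)
CEGJNPR@0: {A,C} ∩ {A,C,T} = {A,C} (intersection, +0)
CE@1: {A} ∩ {A} = {A} (intersection, +0)
CEG@1: {A} ∪ {T} = {A,T} (union, +1)
JR@1: {T} ∩ {T} = {T} (intersection, +0)
JNR@1: {T} ∩ {T} = {T} (intersection, +0)
JNPR@1: {T} ∪ {G} = {G,T} (union, +1)
CEGJNPR@1: {A,T} ∩ {G,T} = {T} (intersection, +0)
CE@2: {T} ∪ {A} = {A,T} (union, +1)
CEG@2: {A,T} ∪ {C} = {A,C,T} (union, +1)
JR@2: {A} ∪ {G} = {A,G} (union, +1)
JNR@2: {A,G} ∪ {T} = {A,G,T} (union, +1)
JNPR@2: {A,G,T} ∩ {G} = {G} (intersection, +0)
CEGJNPR@2: {A,C,T} ∪ {G} = {A,C,G,T} (union, +1)
CE@3: {T} ∩ {T} = {T} (intersection, +0)
CEG@3: {T} ∩ {T} = {T} (intersection, +0)
JR@3: {T} ∩ {T} = {T} (intersection, +0)
JNR@3: {T} ∪ {C} = {C,T} (union, +1)
JNPR@3: {C,T} ∪ {G} = {C,G,T} (union, +1)
CEGJNPR@3: {T} ∩ {C,G,T} = {T} (intersection, +0)
CE@4: {T} ∪ {G} = {G,T} (union, +1)
CEG@4: {G,T} ∪ {C} = {C,G,T} (union, +1)
JR@4: {C} ∪ {A} = {A,C} (union, +1)
JNR@4: {A,C} ∩ {C} = {C} (intersection, +0)
JNPR@4: {C} ∩ {C} = {C} (intersection, +0)
CEGJNPR@4: {C,G,T} ∩ {C} = {C} (intersection, +0)
per-site changes: [3, 2, 5, 2, 3]; total = 15

15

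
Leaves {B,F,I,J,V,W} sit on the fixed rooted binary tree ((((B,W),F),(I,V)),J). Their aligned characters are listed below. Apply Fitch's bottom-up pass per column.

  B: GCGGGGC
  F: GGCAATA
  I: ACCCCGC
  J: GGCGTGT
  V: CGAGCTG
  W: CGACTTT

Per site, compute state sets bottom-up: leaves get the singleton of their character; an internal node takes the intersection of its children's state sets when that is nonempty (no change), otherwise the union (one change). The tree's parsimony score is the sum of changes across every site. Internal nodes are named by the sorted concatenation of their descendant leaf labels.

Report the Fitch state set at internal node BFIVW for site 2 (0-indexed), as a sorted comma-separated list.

A,C

[col 0] BW: children B:{G}, W:{C} ∪→ {C,G}; cost 1
[col 0] BFW: children BW:{C,G}, F:{G} ∩→ {G}; cost 0
[col 0] IV: children I:{A}, V:{C} ∪→ {A,C}; cost 1
[col 0] BFIVW: children BFW:{G}, IV:{A,C} ∪→ {A,C,G}; cost 1
[col 0] BFIJVW: children BFIVW:{A,C,G}, J:{G} ∩→ {G}; cost 0
[col 1] BW: children B:{C}, W:{G} ∪→ {C,G}; cost 1
[col 1] BFW: children BW:{C,G}, F:{G} ∩→ {G}; cost 0
[col 1] IV: children I:{C}, V:{G} ∪→ {C,G}; cost 1
[col 1] BFIVW: children BFW:{G}, IV:{C,G} ∩→ {G}; cost 0
[col 1] BFIJVW: children BFIVW:{G}, J:{G} ∩→ {G}; cost 0
[col 2] BW: children B:{G}, W:{A} ∪→ {A,G}; cost 1
[col 2] BFW: children BW:{A,G}, F:{C} ∪→ {A,C,G}; cost 1
[col 2] IV: children I:{C}, V:{A} ∪→ {A,C}; cost 1
[col 2] BFIVW: children BFW:{A,C,G}, IV:{A,C} ∩→ {A,C}; cost 0
[col 2] BFIJVW: children BFIVW:{A,C}, J:{C} ∩→ {C}; cost 0
[col 3] BW: children B:{G}, W:{C} ∪→ {C,G}; cost 1
[col 3] BFW: children BW:{C,G}, F:{A} ∪→ {A,C,G}; cost 1
[col 3] IV: children I:{C}, V:{G} ∪→ {C,G}; cost 1
[col 3] BFIVW: children BFW:{A,C,G}, IV:{C,G} ∩→ {C,G}; cost 0
[col 3] BFIJVW: children BFIVW:{C,G}, J:{G} ∩→ {G}; cost 0
[col 4] BW: children B:{G}, W:{T} ∪→ {G,T}; cost 1
[col 4] BFW: children BW:{G,T}, F:{A} ∪→ {A,G,T}; cost 1
[col 4] IV: children I:{C}, V:{C} ∩→ {C}; cost 0
[col 4] BFIVW: children BFW:{A,G,T}, IV:{C} ∪→ {A,C,G,T}; cost 1
[col 4] BFIJVW: children BFIVW:{A,C,G,T}, J:{T} ∩→ {T}; cost 0
[col 5] BW: children B:{G}, W:{T} ∪→ {G,T}; cost 1
[col 5] BFW: children BW:{G,T}, F:{T} ∩→ {T}; cost 0
[col 5] IV: children I:{G}, V:{T} ∪→ {G,T}; cost 1
[col 5] BFIVW: children BFW:{T}, IV:{G,T} ∩→ {T}; cost 0
[col 5] BFIJVW: children BFIVW:{T}, J:{G} ∪→ {G,T}; cost 1
[col 6] BW: children B:{C}, W:{T} ∪→ {C,T}; cost 1
[col 6] BFW: children BW:{C,T}, F:{A} ∪→ {A,C,T}; cost 1
[col 6] IV: children I:{C}, V:{G} ∪→ {C,G}; cost 1
[col 6] BFIVW: children BFW:{A,C,T}, IV:{C,G} ∩→ {C}; cost 0
[col 6] BFIJVW: children BFIVW:{C}, J:{T} ∪→ {C,T}; cost 1
per-site changes: [3, 2, 3, 3, 3, 3, 4]; total = 21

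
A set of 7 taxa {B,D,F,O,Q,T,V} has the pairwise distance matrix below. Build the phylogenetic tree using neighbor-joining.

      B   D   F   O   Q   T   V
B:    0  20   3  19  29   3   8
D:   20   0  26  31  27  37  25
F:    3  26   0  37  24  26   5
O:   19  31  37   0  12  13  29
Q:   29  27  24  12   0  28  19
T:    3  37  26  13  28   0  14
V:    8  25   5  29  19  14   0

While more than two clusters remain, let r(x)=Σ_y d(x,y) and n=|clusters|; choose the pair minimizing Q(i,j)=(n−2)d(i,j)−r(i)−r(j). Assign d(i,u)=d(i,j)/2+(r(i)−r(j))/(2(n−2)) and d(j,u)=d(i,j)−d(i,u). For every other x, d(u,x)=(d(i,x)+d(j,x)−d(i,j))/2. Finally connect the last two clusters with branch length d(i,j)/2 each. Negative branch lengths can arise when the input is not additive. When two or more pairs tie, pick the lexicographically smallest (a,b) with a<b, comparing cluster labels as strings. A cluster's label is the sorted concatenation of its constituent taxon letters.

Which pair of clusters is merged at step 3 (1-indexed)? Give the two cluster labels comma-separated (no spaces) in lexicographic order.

1. join O+Q (d=12, Q=-220) ⇒ OQ; edges |O|=31/5, |Q|=29/5
  updated: d(B,OQ)=18, d(D,OQ)=23, d(F,OQ)=49/2, d(OQ,T)=29/2, d(OQ,V)=18
2. join D+OQ (d=23, Q=-137) ⇒ DOQ; edges |D|=125/8, |OQ|=59/8
  updated: d(B,DOQ)=15/2, d(DOQ,F)=55/4, d(DOQ,T)=57/4, d(DOQ,V)=10
3. join B+T (d=3, Q=-279/4) ⇒ BT; edges |B|=-107/24, |T|=179/24
  updated: d(BT,DOQ)=75/8, d(BT,F)=13, d(BT,V)=19/2
4. join BT+DOQ (d=75/8, Q=-185/4) ⇒ BDOQT; edges |BT|=35/8, |DOQ|=5
  updated: d(BDOQT,F)=139/16, d(BDOQT,V)=81/16
5. join BDOQT+F (d=139/16, Q=-75/4) ⇒ BDFOQT; edges |BDOQT|=35/8, |F|=69/16
  updated: d(BDFOQT,V)=11/16
6. join BDFOQT+V (d=11/16) ⇒ BDFOQTV; edges |BDFOQT|=11/32, |V|=11/32
final tree: ((((B:-107/24,T:179/24):35/8,(D:125/8,(O:31/5,Q:29/5):59/8):5):35/8,F:69/16):11/32,V:11/32)
total length: 227/4

B,T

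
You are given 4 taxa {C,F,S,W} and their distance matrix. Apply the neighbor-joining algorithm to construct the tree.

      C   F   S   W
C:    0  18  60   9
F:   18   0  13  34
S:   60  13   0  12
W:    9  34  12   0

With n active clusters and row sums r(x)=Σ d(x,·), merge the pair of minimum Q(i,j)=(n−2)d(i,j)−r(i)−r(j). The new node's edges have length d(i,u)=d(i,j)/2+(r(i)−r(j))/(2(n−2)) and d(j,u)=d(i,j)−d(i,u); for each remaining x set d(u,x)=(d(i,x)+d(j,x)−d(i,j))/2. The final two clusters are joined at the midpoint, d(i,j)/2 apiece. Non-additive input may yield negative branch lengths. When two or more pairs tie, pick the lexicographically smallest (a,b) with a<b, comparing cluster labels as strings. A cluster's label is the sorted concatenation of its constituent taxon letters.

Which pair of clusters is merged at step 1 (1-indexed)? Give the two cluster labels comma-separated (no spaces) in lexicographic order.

1. join C+W (d=9, Q=-124) ⇒ CW; edges |C|=25/2, |W|=-7/2
  updated: d(CW,F)=43/2, d(CW,S)=63/2
2. join CW+F (d=43/2, Q=-66) ⇒ CFW; edges |CW|=20, |F|=3/2
  updated: d(CFW,S)=23/2
3. join CFW+S (d=23/2) ⇒ CFSW; edges |CFW|=23/4, |S|=23/4
final tree: (((C:25/2,W:-7/2):20,F:3/2):23/4,S:23/4)
total length: 42

C,W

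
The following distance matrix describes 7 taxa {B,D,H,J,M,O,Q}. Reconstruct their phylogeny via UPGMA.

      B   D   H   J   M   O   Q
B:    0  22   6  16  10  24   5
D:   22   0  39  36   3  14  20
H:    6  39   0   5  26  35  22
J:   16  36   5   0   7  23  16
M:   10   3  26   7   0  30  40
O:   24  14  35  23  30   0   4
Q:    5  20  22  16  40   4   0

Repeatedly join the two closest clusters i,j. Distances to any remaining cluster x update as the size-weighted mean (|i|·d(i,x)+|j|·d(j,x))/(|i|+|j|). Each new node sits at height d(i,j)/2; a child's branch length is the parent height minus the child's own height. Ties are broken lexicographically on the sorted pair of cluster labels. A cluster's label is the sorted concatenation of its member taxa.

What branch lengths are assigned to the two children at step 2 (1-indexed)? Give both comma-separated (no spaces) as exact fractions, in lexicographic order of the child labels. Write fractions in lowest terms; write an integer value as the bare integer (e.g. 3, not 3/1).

step 1: merge (D,M) at d=3; branch lengths D→3/2, M→3/2; new cluster DM
  updated: d(B,DM)=16, d(DM,H)=65/2, d(DM,J)=43/2, d(DM,O)=22, d(DM,Q)=30
step 2: merge (O,Q) at d=4; branch lengths O→2, Q→2; new cluster OQ
  updated: d(B,OQ)=29/2, d(DM,OQ)=26, d(H,OQ)=57/2, d(J,OQ)=39/2
step 3: merge (H,J) at d=5; branch lengths H→5/2, J→5/2; new cluster HJ
  updated: d(B,HJ)=11, d(DM,HJ)=27, d(HJ,OQ)=24
step 4: merge (B,HJ) at d=11; branch lengths B→11/2, HJ→3; new cluster BHJ
  updated: d(BHJ,DM)=70/3, d(BHJ,OQ)=125/6
step 5: merge (BHJ,OQ) at d=125/6; branch lengths BHJ→59/12, OQ→101/12; new cluster BHJOQ
  updated: d(BHJOQ,DM)=122/5
step 6: merge (BHJOQ,DM) at d=122/5; branch lengths BHJOQ→107/60, DM→107/10; new cluster BDHJMOQ
final tree: (((B:11/2,(H:5/2,J:5/2):3):59/12,(O:2,Q:2):101/12):107/60,(D:3/2,M:3/2):107/10)
total length: 2779/60

2,2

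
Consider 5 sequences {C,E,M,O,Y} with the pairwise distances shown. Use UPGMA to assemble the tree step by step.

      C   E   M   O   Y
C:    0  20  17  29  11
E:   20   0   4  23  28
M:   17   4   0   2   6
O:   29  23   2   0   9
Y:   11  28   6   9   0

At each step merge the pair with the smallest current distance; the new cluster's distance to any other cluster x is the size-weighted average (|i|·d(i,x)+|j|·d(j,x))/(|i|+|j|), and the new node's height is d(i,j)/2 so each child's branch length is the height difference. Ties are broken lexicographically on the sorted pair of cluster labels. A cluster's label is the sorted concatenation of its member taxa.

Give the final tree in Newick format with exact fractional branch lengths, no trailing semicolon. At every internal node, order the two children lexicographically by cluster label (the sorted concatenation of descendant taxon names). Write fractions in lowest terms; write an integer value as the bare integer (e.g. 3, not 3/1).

(C:77/8,(E:55/6,((M:1,O:1):11/4,Y:15/4):65/12):11/24)

1. join M+O (d=2) ⇒ MO; edges |M|=1, |O|=1
  updated: d(C,MO)=23, d(E,MO)=27/2, d(MO,Y)=15/2
2. join MO+Y (d=15/2) ⇒ MOY; edges |MO|=11/4, |Y|=15/4
  updated: d(C,MOY)=19, d(E,MOY)=55/3
3. join E+MOY (d=55/3) ⇒ EMOY; edges |E|=55/6, |MOY|=65/12
  updated: d(C,EMOY)=77/4
4. join C+EMOY (d=77/4) ⇒ CEMOY; edges |C|=77/8, |EMOY|=11/24
final tree: (C:77/8,(E:55/6,((M:1,O:1):11/4,Y:15/4):65/12):11/24)
total length: 199/6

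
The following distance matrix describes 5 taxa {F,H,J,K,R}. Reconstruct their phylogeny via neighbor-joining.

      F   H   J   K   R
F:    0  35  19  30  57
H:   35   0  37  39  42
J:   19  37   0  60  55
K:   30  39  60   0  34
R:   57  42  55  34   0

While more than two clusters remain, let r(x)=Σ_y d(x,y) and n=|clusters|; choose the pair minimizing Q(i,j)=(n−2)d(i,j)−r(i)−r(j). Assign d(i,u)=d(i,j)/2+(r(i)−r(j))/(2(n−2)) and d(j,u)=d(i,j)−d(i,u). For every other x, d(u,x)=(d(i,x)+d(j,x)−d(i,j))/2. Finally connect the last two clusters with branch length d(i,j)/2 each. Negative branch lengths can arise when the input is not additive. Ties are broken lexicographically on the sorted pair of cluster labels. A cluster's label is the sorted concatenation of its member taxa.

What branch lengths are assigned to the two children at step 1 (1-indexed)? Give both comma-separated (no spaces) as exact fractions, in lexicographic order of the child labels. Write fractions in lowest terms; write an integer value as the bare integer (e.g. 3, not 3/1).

step 1: merge (F,J) at d=19, Q=-255; branch lengths F→9/2, J→29/2; new cluster FJ
  updated: d(FJ,H)=53/2, d(FJ,K)=71/2, d(FJ,R)=93/2
step 2: merge (FJ,H) at d=53/2, Q=-163; branch lengths FJ→27/2, H→13; new cluster FHJ
  updated: d(FHJ,K)=24, d(FHJ,R)=31
step 3: merge (FHJ,K) at d=24, Q=-89; branch lengths FHJ→21/2, K→27/2; new cluster FHJK
  updated: d(FHJK,R)=41/2
step 4: merge (FHJK,R) at d=41/2; branch lengths FHJK→41/4, R→41/4; new cluster FHJKR
final tree: ((((F:9/2,J:29/2):27/2,H:13):21/2,K:27/2):41/4,R:41/4)
total length: 90

9/2,29/2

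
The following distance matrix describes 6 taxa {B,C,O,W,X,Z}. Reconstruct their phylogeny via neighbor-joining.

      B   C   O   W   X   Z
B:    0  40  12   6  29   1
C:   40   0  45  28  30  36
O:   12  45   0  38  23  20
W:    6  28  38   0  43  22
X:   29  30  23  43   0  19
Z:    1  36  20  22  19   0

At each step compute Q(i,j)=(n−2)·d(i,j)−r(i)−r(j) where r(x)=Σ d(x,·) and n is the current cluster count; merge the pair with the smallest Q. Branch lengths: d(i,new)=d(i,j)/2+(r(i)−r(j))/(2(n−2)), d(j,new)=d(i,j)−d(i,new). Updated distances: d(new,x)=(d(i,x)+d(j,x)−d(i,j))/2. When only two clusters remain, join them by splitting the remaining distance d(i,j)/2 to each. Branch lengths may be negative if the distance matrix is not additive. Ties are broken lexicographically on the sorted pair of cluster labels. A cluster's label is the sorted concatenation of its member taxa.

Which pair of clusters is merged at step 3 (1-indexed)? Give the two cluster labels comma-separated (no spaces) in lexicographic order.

iteration 1: select C,W (d=28, Q=-204); attach at lengths (77/4, 35/4); label the merged cluster CW
  updated: d(B,CW)=9, d(CW,O)=55/2, d(CW,X)=45/2, d(CW,Z)=15
iteration 2: select O,X (d=23, Q=-107); attach at lengths (29/3, 40/3); label the merged cluster OX
  updated: d(B,OX)=9, d(CW,OX)=27/2, d(OX,Z)=8
iteration 3: select B,Z (d=1, Q=-41); attach at lengths (-3/4, 7/4); label the merged cluster BZ
  updated: d(BZ,CW)=23/2, d(BZ,OX)=8
iteration 4: select BZ,CW (d=23/2, Q=-33); attach at lengths (3, 17/2); label the merged cluster BCWZ
  updated: d(BCWZ,OX)=5
iteration 5: select BCWZ,OX (d=5); attach at lengths (5/2, 5/2); label the merged cluster BCOWXZ
final tree: (((B:-3/4,Z:7/4):3,(C:77/4,W:35/4):17/2):5/2,(O:29/3,X:40/3):5/2)
total length: 137/2

B,Z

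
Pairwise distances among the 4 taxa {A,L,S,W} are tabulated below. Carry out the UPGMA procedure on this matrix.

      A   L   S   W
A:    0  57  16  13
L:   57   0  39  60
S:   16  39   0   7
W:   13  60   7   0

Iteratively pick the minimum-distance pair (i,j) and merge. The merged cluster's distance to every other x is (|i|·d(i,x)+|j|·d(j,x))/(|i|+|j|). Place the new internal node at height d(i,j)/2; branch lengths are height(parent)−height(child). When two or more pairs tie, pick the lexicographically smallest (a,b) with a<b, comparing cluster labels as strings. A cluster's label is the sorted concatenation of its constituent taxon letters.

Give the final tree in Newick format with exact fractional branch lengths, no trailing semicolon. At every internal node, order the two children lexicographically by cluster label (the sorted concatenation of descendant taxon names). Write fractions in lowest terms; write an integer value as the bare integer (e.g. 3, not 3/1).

((A:29/4,(S:7/2,W:7/2):15/4):75/4,L:26)

step 1: merge (S,W) at d=7; branch lengths S→7/2, W→7/2; new cluster SW
  updated: d(A,SW)=29/2, d(L,SW)=99/2
step 2: merge (A,SW) at d=29/2; branch lengths A→29/4, SW→15/4; new cluster ASW
  updated: d(ASW,L)=52
step 3: merge (ASW,L) at d=52; branch lengths ASW→75/4, L→26; new cluster ALSW
final tree: ((A:29/4,(S:7/2,W:7/2):15/4):75/4,L:26)
total length: 251/4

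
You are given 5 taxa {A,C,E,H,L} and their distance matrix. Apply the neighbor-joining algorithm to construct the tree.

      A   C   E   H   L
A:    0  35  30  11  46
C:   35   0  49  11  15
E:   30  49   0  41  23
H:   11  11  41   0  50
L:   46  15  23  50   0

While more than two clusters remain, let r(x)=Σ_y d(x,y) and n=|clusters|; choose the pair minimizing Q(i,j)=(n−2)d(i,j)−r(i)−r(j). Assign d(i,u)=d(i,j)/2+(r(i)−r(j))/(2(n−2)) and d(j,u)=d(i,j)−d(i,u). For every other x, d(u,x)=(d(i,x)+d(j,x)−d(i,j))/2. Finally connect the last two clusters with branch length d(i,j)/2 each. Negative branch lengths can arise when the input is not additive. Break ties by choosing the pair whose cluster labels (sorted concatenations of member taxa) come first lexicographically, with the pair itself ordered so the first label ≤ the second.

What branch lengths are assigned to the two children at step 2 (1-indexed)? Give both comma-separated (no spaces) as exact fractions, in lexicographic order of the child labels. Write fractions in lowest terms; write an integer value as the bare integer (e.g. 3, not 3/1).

step 1: merge (E,L) at d=23, Q=-208; branch lengths E→13, L→10; new cluster EL
  updated: d(A,EL)=53/2, d(C,EL)=41/2, d(EL,H)=34
step 2: merge (A,H) at d=11, Q=-213/2; branch lengths A→77/8, H→11/8; new cluster AH
  updated: d(AH,C)=35/2, d(AH,EL)=99/4
step 3: merge (AH,C) at d=35/2, Q=-251/4; branch lengths AH→87/8, C→53/8; new cluster ACH
  updated: d(ACH,EL)=111/8
step 4: merge (ACH,EL) at d=111/8; branch lengths ACH→111/16, EL→111/16; new cluster ACEHL
final tree: (((A:77/8,H:11/8):87/8,C:53/8):111/16,(E:13,L:10):111/16)
total length: 523/8

77/8,11/8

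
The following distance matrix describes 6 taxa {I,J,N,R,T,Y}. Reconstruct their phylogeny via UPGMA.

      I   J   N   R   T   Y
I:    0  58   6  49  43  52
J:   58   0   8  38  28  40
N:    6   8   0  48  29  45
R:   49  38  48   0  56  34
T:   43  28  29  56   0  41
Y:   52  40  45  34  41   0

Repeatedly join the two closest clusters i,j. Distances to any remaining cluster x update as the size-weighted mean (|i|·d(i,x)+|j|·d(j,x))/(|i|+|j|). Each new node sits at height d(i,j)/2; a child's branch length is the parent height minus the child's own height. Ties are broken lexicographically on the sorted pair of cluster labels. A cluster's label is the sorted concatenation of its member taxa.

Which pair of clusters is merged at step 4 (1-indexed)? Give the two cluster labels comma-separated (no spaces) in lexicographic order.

IN,JT

iteration 1: select I,N (d=6); attach at lengths (3, 3); label the merged cluster IN
  updated: d(IN,J)=33, d(IN,R)=97/2, d(IN,T)=36, d(IN,Y)=97/2
iteration 2: select J,T (d=28); attach at lengths (14, 14); label the merged cluster JT
  updated: d(IN,JT)=69/2, d(JT,R)=47, d(JT,Y)=81/2
iteration 3: select R,Y (d=34); attach at lengths (17, 17); label the merged cluster RY
  updated: d(IN,RY)=97/2, d(JT,RY)=175/4
iteration 4: select IN,JT (d=69/2); attach at lengths (57/4, 13/4); label the merged cluster IJNT
  updated: d(IJNT,RY)=369/8
iteration 5: select IJNT,RY (d=369/8); attach at lengths (93/16, 97/16); label the merged cluster IJNRTY
final tree: (((I:3,N:3):57/4,(J:14,T:14):13/4):93/16,(R:17,Y:17):97/16)
total length: 779/8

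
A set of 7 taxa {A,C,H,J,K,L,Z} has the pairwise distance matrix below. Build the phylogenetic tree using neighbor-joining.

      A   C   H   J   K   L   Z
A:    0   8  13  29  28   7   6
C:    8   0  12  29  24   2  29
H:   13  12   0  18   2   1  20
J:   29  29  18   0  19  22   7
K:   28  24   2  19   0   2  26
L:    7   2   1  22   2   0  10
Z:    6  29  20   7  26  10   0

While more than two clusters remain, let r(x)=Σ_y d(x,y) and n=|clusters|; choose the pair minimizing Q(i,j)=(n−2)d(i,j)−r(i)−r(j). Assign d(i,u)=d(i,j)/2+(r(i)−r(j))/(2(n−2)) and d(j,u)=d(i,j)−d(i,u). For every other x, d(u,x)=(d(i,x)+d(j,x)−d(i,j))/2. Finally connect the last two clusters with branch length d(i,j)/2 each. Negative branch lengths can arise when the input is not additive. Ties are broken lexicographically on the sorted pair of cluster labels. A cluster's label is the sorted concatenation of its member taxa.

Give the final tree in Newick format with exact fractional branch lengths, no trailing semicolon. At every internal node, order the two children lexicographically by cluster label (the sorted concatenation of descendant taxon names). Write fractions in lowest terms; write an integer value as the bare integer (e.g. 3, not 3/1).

iteration 1: select J,Z (d=7, Q=-187); attach at lengths (61/10, 9/10); label the merged cluster JZ
  updated: d(A,JZ)=14, d(C,JZ)=51/2, d(H,JZ)=31/2, d(JZ,K)=19, d(JZ,L)=25/2
iteration 2: select H,K (d=2, Q=-221/2); attach at lengths (-47/16, 79/16); label the merged cluster HK
  updated: d(A,HK)=39/2, d(C,HK)=17, d(HK,JZ)=65/4, d(HK,L)=1/2
iteration 3: select A,C (d=8, Q=-77); attach at lengths (10/3, 14/3); label the merged cluster AC
  updated: d(AC,HK)=57/4, d(AC,JZ)=63/4, d(AC,L)=1/2
iteration 4: select AC,JZ (d=63/4, Q=-87/2); attach at lengths (35/8, 91/8); label the merged cluster ACJZ
  updated: d(ACJZ,HK)=59/8, d(ACJZ,L)=-11/8
iteration 5: select ACJZ,HK (d=59/8, Q=-13/2); attach at lengths (11/4, 37/8); label the merged cluster ACHJKZ
  updated: d(ACHJKZ,L)=-33/8
iteration 6: select ACHJKZ,L (d=-33/8); attach at lengths (-33/16, -33/16); label the merged cluster ACHJKLZ
final tree: ((((A:10/3,C:14/3):35/8,(J:61/10,Z:9/10):91/8):11/4,(H:-47/16,K:79/16):37/8):-33/16,L:-33/16)
total length: 36

((((A:10/3,C:14/3):35/8,(J:61/10,Z:9/10):91/8):11/4,(H:-47/16,K:79/16):37/8):-33/16,L:-33/16)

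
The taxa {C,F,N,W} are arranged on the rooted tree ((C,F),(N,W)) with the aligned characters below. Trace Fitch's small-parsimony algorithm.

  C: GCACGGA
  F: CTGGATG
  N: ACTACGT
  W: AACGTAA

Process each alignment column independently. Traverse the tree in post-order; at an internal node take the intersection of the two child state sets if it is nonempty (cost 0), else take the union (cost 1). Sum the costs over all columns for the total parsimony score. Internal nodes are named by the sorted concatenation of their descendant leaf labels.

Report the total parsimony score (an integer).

[col 0] CF: children C:{G}, F:{C} ∪→ {C,G}; cost 1
[col 0] NW: children N:{A}, W:{A} ∩→ {A}; cost 0
[col 0] CFNW: children CF:{C,G}, NW:{A} ∪→ {A,C,G}; cost 1
[col 1] CF: children C:{C}, F:{T} ∪→ {C,T}; cost 1
[col 1] NW: children N:{C}, W:{A} ∪→ {A,C}; cost 1
[col 1] CFNW: children CF:{C,T}, NW:{A,C} ∩→ {C}; cost 0
[col 2] CF: children C:{A}, F:{G} ∪→ {A,G}; cost 1
[col 2] NW: children N:{T}, W:{C} ∪→ {C,T}; cost 1
[col 2] CFNW: children CF:{A,G}, NW:{C,T} ∪→ {A,C,G,T}; cost 1
[col 3] CF: children C:{C}, F:{G} ∪→ {C,G}; cost 1
[col 3] NW: children N:{A}, W:{G} ∪→ {A,G}; cost 1
[col 3] CFNW: children CF:{C,G}, NW:{A,G} ∩→ {G}; cost 0
[col 4] CF: children C:{G}, F:{A} ∪→ {A,G}; cost 1
[col 4] NW: children N:{C}, W:{T} ∪→ {C,T}; cost 1
[col 4] CFNW: children CF:{A,G}, NW:{C,T} ∪→ {A,C,G,T}; cost 1
[col 5] CF: children C:{G}, F:{T} ∪→ {G,T}; cost 1
[col 5] NW: children N:{G}, W:{A} ∪→ {A,G}; cost 1
[col 5] CFNW: children CF:{G,T}, NW:{A,G} ∩→ {G}; cost 0
[col 6] CF: children C:{A}, F:{G} ∪→ {A,G}; cost 1
[col 6] NW: children N:{T}, W:{A} ∪→ {A,T}; cost 1
[col 6] CFNW: children CF:{A,G}, NW:{A,T} ∩→ {A}; cost 0
per-site changes: [2, 2, 3, 2, 3, 2, 2]; total = 16

16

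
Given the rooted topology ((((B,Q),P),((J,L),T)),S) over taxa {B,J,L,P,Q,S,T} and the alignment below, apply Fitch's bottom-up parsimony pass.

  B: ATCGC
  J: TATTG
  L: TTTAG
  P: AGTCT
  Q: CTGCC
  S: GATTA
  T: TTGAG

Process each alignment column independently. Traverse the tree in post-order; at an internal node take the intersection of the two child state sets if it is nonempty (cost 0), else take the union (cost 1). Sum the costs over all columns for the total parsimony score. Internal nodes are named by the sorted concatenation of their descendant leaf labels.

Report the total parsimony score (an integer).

16

site 0, node BQ: B={A} ∪ Q={C} → {A,C} (+1)
site 0, node BPQ: BQ={A,C} ∩ P={A} → {A} (+0)
site 0, node JL: J={T} ∩ L={T} → {T} (+0)
site 0, node JLT: JL={T} ∩ T={T} → {T} (+0)
site 0, node BJLPQT: BPQ={A} ∪ JLT={T} → {A,T} (+1)
site 0, node BJLPQST: BJLPQT={A,T} ∪ S={G} → {A,G,T} (+1)
site 1, node BQ: B={T} ∩ Q={T} → {T} (+0)
site 1, node BPQ: BQ={T} ∪ P={G} → {G,T} (+1)
site 1, node JL: J={A} ∪ L={T} → {A,T} (+1)
site 1, node JLT: JL={A,T} ∩ T={T} → {T} (+0)
site 1, node BJLPQT: BPQ={G,T} ∩ JLT={T} → {T} (+0)
site 1, node BJLPQST: BJLPQT={T} ∪ S={A} → {A,T} (+1)
site 2, node BQ: B={C} ∪ Q={G} → {C,G} (+1)
site 2, node BPQ: BQ={C,G} ∪ P={T} → {C,G,T} (+1)
site 2, node JL: J={T} ∩ L={T} → {T} (+0)
site 2, node JLT: JL={T} ∪ T={G} → {G,T} (+1)
site 2, node BJLPQT: BPQ={C,G,T} ∩ JLT={G,T} → {G,T} (+0)
site 2, node BJLPQST: BJLPQT={G,T} ∩ S={T} → {T} (+0)
site 3, node BQ: B={G} ∪ Q={C} → {C,G} (+1)
site 3, node BPQ: BQ={C,G} ∩ P={C} → {C} (+0)
site 3, node JL: J={T} ∪ L={A} → {A,T} (+1)
site 3, node JLT: JL={A,T} ∩ T={A} → {A} (+0)
site 3, node BJLPQT: BPQ={C} ∪ JLT={A} → {A,C} (+1)
site 3, node BJLPQST: BJLPQT={A,C} ∪ S={T} → {A,C,T} (+1)
site 4, node BQ: B={C} ∩ Q={C} → {C} (+0)
site 4, node BPQ: BQ={C} ∪ P={T} → {C,T} (+1)
site 4, node JL: J={G} ∩ L={G} → {G} (+0)
site 4, node JLT: JL={G} ∩ T={G} → {G} (+0)
site 4, node BJLPQT: BPQ={C,T} ∪ JLT={G} → {C,G,T} (+1)
site 4, node BJLPQST: BJLPQT={C,G,T} ∪ S={A} → {A,C,G,T} (+1)
per-site changes: [3, 3, 3, 4, 3]; total = 16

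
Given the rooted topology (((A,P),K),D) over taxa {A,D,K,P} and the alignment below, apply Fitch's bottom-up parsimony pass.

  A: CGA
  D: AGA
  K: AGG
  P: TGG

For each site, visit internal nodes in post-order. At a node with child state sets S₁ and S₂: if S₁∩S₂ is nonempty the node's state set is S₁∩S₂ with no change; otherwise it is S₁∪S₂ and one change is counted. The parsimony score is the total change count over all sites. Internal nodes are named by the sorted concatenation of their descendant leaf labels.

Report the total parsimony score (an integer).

4

site 0, node AP: A={C} ∪ P={T} → {C,T} (+1)
site 0, node AKP: AP={C,T} ∪ K={A} → {A,C,T} (+1)
site 0, node ADKP: AKP={A,C,T} ∩ D={A} → {A} (+0)
site 1, node AP: A={G} ∩ P={G} → {G} (+0)
site 1, node AKP: AP={G} ∩ K={G} → {G} (+0)
site 1, node ADKP: AKP={G} ∩ D={G} → {G} (+0)
site 2, node AP: A={A} ∪ P={G} → {A,G} (+1)
site 2, node AKP: AP={A,G} ∩ K={G} → {G} (+0)
site 2, node ADKP: AKP={G} ∪ D={A} → {A,G} (+1)
per-site changes: [2, 0, 2]; total = 4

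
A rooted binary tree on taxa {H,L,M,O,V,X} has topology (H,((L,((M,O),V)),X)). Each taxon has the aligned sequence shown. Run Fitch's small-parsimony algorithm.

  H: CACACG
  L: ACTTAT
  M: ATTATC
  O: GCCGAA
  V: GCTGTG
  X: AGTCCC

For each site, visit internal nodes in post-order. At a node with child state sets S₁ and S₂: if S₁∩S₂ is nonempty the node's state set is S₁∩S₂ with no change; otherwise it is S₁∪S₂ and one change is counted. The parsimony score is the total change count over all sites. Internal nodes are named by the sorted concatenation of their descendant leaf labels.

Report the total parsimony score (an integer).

MO@0: {A} ∪ {G} = {A,G} (union, +1)
MOV@0: {A,G} ∩ {G} = {G} (intersection, +0)
LMOV@0: {A} ∪ {G} = {A,G} (union, +1)
LMOVX@0: {A,G} ∩ {A} = {A} (intersection, +0)
HLMOVX@0: {C} ∪ {A} = {A,C} (union, +1)
MO@1: {T} ∪ {C} = {C,T} (union, +1)
MOV@1: {C,T} ∩ {C} = {C} (intersection, +0)
LMOV@1: {C} ∩ {C} = {C} (intersection, +0)
LMOVX@1: {C} ∪ {G} = {C,G} (union, +1)
HLMOVX@1: {A} ∪ {C,G} = {A,C,G} (union, +1)
MO@2: {T} ∪ {C} = {C,T} (union, +1)
MOV@2: {C,T} ∩ {T} = {T} (intersection, +0)
LMOV@2: {T} ∩ {T} = {T} (intersection, +0)
LMOVX@2: {T} ∩ {T} = {T} (intersection, +0)
HLMOVX@2: {C} ∪ {T} = {C,T} (union, +1)
MO@3: {A} ∪ {G} = {A,G} (union, +1)
MOV@3: {A,G} ∩ {G} = {G} (intersection, +0)
LMOV@3: {T} ∪ {G} = {G,T} (union, +1)
LMOVX@3: {G,T} ∪ {C} = {C,G,T} (union, +1)
HLMOVX@3: {A} ∪ {C,G,T} = {A,C,G,T} (union, +1)
MO@4: {T} ∪ {A} = {A,T} (union, +1)
MOV@4: {A,T} ∩ {T} = {T} (intersection, +0)
LMOV@4: {A} ∪ {T} = {A,T} (union, +1)
LMOVX@4: {A,T} ∪ {C} = {A,C,T} (union, +1)
HLMOVX@4: {C} ∩ {A,C,T} = {C} (intersection, +0)
MO@5: {C} ∪ {A} = {A,C} (union, +1)
MOV@5: {A,C} ∪ {G} = {A,C,G} (union, +1)
LMOV@5: {T} ∪ {A,C,G} = {A,C,G,T} (union, +1)
LMOVX@5: {A,C,G,T} ∩ {C} = {C} (intersection, +0)
HLMOVX@5: {G} ∪ {C} = {C,G} (union, +1)
per-site changes: [3, 3, 2, 4, 3, 4]; total = 19

19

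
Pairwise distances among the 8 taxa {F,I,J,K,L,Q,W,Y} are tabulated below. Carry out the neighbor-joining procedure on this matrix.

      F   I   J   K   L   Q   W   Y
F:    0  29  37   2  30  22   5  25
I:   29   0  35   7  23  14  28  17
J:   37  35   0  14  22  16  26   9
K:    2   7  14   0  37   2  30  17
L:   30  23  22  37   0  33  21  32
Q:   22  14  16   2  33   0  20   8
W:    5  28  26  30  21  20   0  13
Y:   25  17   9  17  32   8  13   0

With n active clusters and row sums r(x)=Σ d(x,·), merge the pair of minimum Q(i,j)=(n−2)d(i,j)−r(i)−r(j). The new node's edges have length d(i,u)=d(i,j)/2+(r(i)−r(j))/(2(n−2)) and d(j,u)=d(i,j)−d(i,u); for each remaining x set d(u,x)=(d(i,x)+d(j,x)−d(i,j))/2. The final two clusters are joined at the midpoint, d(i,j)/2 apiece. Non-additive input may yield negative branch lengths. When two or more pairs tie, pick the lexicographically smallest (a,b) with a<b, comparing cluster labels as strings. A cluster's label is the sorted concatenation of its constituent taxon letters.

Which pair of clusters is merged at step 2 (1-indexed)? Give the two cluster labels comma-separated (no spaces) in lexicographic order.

iteration 1: select F,W (d=5, Q=-263); attach at lengths (37/12, 23/12); label the merged cluster FW
  updated: d(FW,I)=26, d(FW,J)=29, d(FW,K)=27/2, d(FW,L)=23, d(FW,Q)=37/2, d(FW,Y)=33/2
iteration 2: select J,L (d=22, Q=-185); attach at lengths (13/2, 31/2); label the merged cluster JL
  updated: d(FW,JL)=15, d(I,JL)=18, d(JL,K)=29/2, d(JL,Q)=27/2, d(JL,Y)=19/2
iteration 3: select I,K (d=7, Q=-108); attach at lengths (7, 0); label the merged cluster IK
  updated: d(FW,IK)=65/4, d(IK,JL)=51/4, d(IK,Q)=9/2, d(IK,Y)=27/2
iteration 4: select IK,Q (d=9/2, Q=-78); attach at lengths (8/3, 11/6); label the merged cluster IKQ
  updated: d(FW,IKQ)=121/8, d(IKQ,JL)=87/8, d(IKQ,Y)=17/2
iteration 5: select FW,JL (d=15, Q=-52); attach at lengths (165/16, 75/16); label the merged cluster FJLW
  updated: d(FJLW,IKQ)=11/2, d(FJLW,Y)=11/2
iteration 6: select FJLW,IKQ (d=11/2, Q=-39/2); attach at lengths (5/4, 17/4); label the merged cluster FIJKLQW
  updated: d(FIJKLQW,Y)=17/4
iteration 7: select FIJKLQW,Y (d=17/4); attach at lengths (17/8, 17/8); label the merged cluster FIJKLQWY
final tree: ((((F:37/12,W:23/12):165/16,(J:13/2,L:31/2):75/16):5/4,((I:7,K:0):8/3,Q:11/6):17/4):17/8,Y:17/8)
total length: 253/4

J,L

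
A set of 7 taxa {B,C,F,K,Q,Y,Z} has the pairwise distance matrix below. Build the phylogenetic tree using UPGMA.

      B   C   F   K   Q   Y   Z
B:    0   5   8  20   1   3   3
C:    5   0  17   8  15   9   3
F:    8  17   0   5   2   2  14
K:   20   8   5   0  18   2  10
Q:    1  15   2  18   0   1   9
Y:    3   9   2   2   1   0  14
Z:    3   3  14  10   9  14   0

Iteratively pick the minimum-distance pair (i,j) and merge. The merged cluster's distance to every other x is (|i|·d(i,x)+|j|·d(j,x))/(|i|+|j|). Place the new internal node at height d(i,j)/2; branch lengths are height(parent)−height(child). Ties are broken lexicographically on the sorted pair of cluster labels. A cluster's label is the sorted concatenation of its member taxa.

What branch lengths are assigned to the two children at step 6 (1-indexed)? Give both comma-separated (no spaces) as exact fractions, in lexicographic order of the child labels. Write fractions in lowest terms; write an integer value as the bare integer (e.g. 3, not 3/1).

step 1: merge (B,Q) at d=1; branch lengths B→1/2, Q→1/2; new cluster BQ
  updated: d(BQ,C)=10, d(BQ,F)=5, d(BQ,K)=19, d(BQ,Y)=2, d(BQ,Z)=6
step 2: merge (BQ,Y) at d=2; branch lengths BQ→1/2, Y→1; new cluster BQY
  updated: d(BQY,C)=29/3, d(BQY,F)=4, d(BQY,K)=40/3, d(BQY,Z)=26/3
step 3: merge (C,Z) at d=3; branch lengths C→3/2, Z→3/2; new cluster CZ
  updated: d(BQY,CZ)=55/6, d(CZ,F)=31/2, d(CZ,K)=9
step 4: merge (BQY,F) at d=4; branch lengths BQY→1, F→2; new cluster BFQY
  updated: d(BFQY,CZ)=43/4, d(BFQY,K)=45/4
step 5: merge (CZ,K) at d=9; branch lengths CZ→3, K→9/2; new cluster CKZ
  updated: d(BFQY,CKZ)=131/12
step 6: merge (BFQY,CKZ) at d=131/12; branch lengths BFQY→83/24, CKZ→23/24; new cluster BCFKQYZ
final tree: ((((B:1/2,Q:1/2):1/2,Y:1):1,F:2):83/24,((C:3/2,Z:3/2):3,K:9/2):23/24)
total length: 245/12

83/24,23/24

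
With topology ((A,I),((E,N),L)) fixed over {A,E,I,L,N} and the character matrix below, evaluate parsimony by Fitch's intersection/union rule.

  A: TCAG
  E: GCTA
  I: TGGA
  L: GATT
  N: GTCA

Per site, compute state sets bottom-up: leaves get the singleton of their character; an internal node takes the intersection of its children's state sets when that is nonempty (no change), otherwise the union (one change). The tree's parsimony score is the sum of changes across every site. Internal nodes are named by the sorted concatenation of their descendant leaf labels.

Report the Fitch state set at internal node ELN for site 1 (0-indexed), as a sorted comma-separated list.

AI@0: {T} ∩ {T} = {T} (intersection, +0)
EN@0: {G} ∩ {G} = {G} (intersection, +0)
ELN@0: {G} ∩ {G} = {G} (intersection, +0)
AEILN@0: {T} ∪ {G} = {G,T} (union, +1)
AI@1: {C} ∪ {G} = {C,G} (union, +1)
EN@1: {C} ∪ {T} = {C,T} (union, +1)
ELN@1: {C,T} ∪ {A} = {A,C,T} (union, +1)
AEILN@1: {C,G} ∩ {A,C,T} = {C} (intersection, +0)
AI@2: {A} ∪ {G} = {A,G} (union, +1)
EN@2: {T} ∪ {C} = {C,T} (union, +1)
ELN@2: {C,T} ∩ {T} = {T} (intersection, +0)
AEILN@2: {A,G} ∪ {T} = {A,G,T} (union, +1)
AI@3: {G} ∪ {A} = {A,G} (union, +1)
EN@3: {A} ∩ {A} = {A} (intersection, +0)
ELN@3: {A} ∪ {T} = {A,T} (union, +1)
AEILN@3: {A,G} ∩ {A,T} = {A} (intersection, +0)
per-site changes: [1, 3, 3, 2]; total = 9

A,C,T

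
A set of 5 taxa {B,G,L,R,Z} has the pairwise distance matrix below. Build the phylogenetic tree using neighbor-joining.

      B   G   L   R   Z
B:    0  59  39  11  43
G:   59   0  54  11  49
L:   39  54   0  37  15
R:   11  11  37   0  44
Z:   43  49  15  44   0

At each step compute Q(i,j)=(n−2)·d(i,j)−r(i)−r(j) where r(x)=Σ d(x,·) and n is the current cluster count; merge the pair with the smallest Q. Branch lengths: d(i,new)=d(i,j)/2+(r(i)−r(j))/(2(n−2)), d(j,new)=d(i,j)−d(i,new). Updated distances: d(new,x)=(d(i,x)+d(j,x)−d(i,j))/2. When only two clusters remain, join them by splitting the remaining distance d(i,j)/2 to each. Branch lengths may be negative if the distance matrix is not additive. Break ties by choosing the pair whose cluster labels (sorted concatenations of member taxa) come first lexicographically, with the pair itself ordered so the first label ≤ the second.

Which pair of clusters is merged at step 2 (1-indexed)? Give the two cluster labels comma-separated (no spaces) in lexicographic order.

1. join L+Z (d=15, Q=-251) ⇒ LZ; edges |L|=13/2, |Z|=17/2
  updated: d(B,LZ)=67/2, d(G,LZ)=44, d(LZ,R)=33
2. join B+LZ (d=67/2, Q=-147) ⇒ BLZ; edges |B|=15, |LZ|=37/2
  updated: d(BLZ,G)=139/4, d(BLZ,R)=21/4
3. join BLZ+G (d=139/4, Q=-51) ⇒ BGLZ; edges |BLZ|=29/2, |G|=81/4
  updated: d(BGLZ,R)=-37/4
4. join BGLZ+R (d=-37/4) ⇒ BGLRZ; edges |BGLZ|=-37/8, |R|=-37/8
final tree: (((B:15,(L:13/2,Z:17/2):37/2):29/2,G:81/4):-37/8,R:-37/8)
total length: 74

B,LZ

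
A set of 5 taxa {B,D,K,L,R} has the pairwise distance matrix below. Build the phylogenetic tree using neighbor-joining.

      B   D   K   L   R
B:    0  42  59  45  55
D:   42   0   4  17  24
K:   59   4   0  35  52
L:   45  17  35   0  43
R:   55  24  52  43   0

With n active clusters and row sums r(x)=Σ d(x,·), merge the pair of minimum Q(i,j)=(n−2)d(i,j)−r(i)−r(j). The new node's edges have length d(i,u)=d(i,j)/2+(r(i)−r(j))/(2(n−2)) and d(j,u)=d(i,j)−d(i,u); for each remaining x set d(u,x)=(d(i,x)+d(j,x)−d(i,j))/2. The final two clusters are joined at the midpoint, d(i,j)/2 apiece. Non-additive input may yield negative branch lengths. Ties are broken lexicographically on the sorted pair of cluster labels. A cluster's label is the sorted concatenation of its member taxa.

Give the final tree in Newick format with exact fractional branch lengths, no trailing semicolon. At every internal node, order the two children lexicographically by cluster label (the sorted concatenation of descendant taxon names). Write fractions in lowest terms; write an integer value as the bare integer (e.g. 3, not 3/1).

(((B:249/8,R:191/8):29/8,(D:-17/2,K:25/2):89/8):103/16,L:103/16)

iteration 1: select D,K (d=4, Q=-225); attach at lengths (-17/2, 25/2); label the merged cluster DK
  updated: d(B,DK)=97/2, d(DK,L)=24, d(DK,R)=36
iteration 2: select B,R (d=55, Q=-345/2); attach at lengths (249/8, 191/8); label the merged cluster BR
  updated: d(BR,DK)=59/4, d(BR,L)=33/2
iteration 3: select BR,DK (d=59/4, Q=-221/4); attach at lengths (29/8, 89/8); label the merged cluster BDKR
  updated: d(BDKR,L)=103/8
iteration 4: select BDKR,L (d=103/8); attach at lengths (103/16, 103/16); label the merged cluster BDKLR
final tree: (((B:249/8,R:191/8):29/8,(D:-17/2,K:25/2):89/8):103/16,L:103/16)
total length: 693/8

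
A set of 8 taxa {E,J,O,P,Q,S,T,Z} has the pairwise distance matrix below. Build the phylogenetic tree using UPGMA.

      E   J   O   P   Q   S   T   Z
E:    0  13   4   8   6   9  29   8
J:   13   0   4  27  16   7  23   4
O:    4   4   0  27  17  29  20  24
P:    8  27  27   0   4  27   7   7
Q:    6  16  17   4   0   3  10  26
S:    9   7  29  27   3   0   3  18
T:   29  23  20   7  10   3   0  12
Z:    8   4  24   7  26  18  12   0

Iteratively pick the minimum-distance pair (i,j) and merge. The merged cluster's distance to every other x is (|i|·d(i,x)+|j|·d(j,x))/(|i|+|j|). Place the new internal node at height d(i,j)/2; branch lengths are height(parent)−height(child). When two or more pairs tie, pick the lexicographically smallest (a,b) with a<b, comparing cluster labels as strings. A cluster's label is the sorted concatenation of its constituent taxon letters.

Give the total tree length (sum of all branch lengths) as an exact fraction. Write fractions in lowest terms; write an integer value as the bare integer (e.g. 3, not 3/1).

1861/48

1. join Q+S (d=3) ⇒ QS; edges |Q|=3/2, |S|=3/2
  updated: d(E,QS)=15/2, d(J,QS)=23/2, d(O,QS)=23, d(P,QS)=31/2, d(QS,T)=13/2, d(QS,Z)=22
2. join E+O (d=4) ⇒ EO; edges |E|=2, |O|=2
  updated: d(EO,J)=17/2, d(EO,P)=35/2, d(EO,QS)=61/4, d(EO,T)=49/2, d(EO,Z)=16
3. join J+Z (d=4) ⇒ JZ; edges |J|=2, |Z|=2
  updated: d(EO,JZ)=49/4, d(JZ,P)=17, d(JZ,QS)=67/4, d(JZ,T)=35/2
4. join QS+T (d=13/2) ⇒ QST; edges |QS|=7/4, |T|=13/4
  updated: d(EO,QST)=55/3, d(JZ,QST)=17, d(P,QST)=38/3
5. join EO+JZ (d=49/4) ⇒ EJOZ; edges |EO|=33/8, |JZ|=33/8
  updated: d(EJOZ,P)=69/4, d(EJOZ,QST)=53/3
6. join P+QST (d=38/3) ⇒ PQST; edges |P|=19/3, |QST|=37/12
  updated: d(EJOZ,PQST)=281/16
7. join EJOZ+PQST (d=281/16) ⇒ EJOPQSTZ; edges |EJOZ|=85/32, |PQST|=235/96
final tree: (((E:2,O:2):33/8,(J:2,Z:2):33/8):85/32,(P:19/3,((Q:3/2,S:3/2):7/4,T:13/4):37/12):235/96)
total length: 1861/48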